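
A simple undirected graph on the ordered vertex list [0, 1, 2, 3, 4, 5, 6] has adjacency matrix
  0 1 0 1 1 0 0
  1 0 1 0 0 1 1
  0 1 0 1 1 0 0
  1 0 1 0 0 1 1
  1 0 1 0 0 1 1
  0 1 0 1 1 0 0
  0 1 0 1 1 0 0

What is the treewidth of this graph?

A width-3 tree decomposition is:
Bags: B1 = {1, 3, 4, 5}  B2 = {1, 3, 4, 6}  B3 = {0, 1, 3, 4}  B4 = {1, 2, 3, 4}
Tree: B1–B2, B2–B3, B3–B4
Each bag holds 4 vertices, so the decomposition has width 3, which upper-bounds the treewidth. For the lower bound: the 4 vertex sets {1,5}, {3,6}, {4}, {0} are disjoint, each induces a connected subgraph, and every pair is joined by at least one edge of G. Contracting each set to a single vertex therefore yields K_{4} as a minor, and since treewidth is minor-monotone, tw(G) ≥ tw(K_{4}) = 3. Therefore the treewidth is 3.

3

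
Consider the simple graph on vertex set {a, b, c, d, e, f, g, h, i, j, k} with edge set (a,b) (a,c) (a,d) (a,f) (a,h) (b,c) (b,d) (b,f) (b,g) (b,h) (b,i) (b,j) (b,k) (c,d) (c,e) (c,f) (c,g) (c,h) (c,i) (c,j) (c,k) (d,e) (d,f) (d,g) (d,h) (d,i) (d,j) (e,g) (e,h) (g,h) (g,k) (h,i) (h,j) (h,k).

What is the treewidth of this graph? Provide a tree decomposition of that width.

The largest bag has 5 vertices, giving width 4; this decomposition certifies tw(G) ≤ 4. On the other hand G contains the 5-clique {c, d, e, g, h}. A clique must lie in a single bag of any decomposition, so no decomposition can have width below 4. The upper and lower bounds meet at 4, so that is the treewidth.

Treewidth 4.
Bags: B1 = {b, c, d, h, i}  B2 = {a, b, c, d, h}  B3 = {b, c, d, h, j}  B4 = {b, c, d, g, h}  B5 = {a, b, c, d, f}  B6 = {b, c, g, h, k}  B7 = {c, d, e, g, h}
Tree: B1–B2, B1–B3, B2–B4, B2–B5, B4–B6, B4–B7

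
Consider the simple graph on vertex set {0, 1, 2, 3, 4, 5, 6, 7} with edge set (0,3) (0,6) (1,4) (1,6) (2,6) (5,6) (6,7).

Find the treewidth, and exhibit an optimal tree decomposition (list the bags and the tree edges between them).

Treewidth 1.
Bags: B1 = {1, 6}  B2 = {2, 6}  B3 = {0, 6}  B4 = {5, 6}  B5 = {0, 3}  B6 = {1, 4}  B7 = {6, 7}
Tree: B1–B2, B2–B3, B1–B4, B3–B5, B1–B6, B1–B7

Every bag has size at most 2, so the width is 2 − 1 = 1 and tw(G) ≤ 1. Since G has at least one edge (e.g. 1–6), it is not an edgeless graph, so tw(G) ≥ 1. Therefore the treewidth is 1.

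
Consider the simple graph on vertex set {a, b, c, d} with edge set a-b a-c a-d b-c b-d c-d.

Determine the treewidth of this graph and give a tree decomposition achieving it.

Treewidth 3.
Bags: B1 = {a, b, c, d}
Tree: (single bag)

With just one bag of size 4, the width is 4 − 1 = 3, so tw(G) ≤ 3. On the other hand G contains the 4-clique {a, b, c, d}. A clique must lie in a single bag of any decomposition, so no decomposition can have width below 3. The upper and lower bounds meet at 3, so that is the treewidth.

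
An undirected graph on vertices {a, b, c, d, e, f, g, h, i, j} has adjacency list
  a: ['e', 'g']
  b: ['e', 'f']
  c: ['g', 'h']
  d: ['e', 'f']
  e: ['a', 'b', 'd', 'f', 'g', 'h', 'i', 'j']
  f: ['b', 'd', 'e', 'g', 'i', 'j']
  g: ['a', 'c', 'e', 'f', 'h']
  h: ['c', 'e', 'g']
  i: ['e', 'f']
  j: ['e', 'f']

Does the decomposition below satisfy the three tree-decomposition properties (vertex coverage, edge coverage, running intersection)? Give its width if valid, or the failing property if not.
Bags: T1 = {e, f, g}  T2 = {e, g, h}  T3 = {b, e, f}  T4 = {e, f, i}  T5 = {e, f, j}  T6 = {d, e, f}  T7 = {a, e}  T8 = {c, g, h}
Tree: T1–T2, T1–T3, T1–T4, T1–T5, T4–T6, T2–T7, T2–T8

A tree decomposition must satisfy three properties: every vertex lies in some bag; for every edge, both endpoints lie together in some bag; and for every vertex, the bags containing it form a connected subtree. Here edge (g,a) lies in no bag, so the decomposition is invalid.

No — edge (g,a) lies in no bag.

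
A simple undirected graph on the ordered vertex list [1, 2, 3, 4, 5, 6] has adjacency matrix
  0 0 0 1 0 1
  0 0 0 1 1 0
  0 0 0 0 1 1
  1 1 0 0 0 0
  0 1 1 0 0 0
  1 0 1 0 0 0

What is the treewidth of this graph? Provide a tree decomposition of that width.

Treewidth 2.
Bags: B1 = {1, 2, 4}  B2 = {1, 2, 5}  B3 = {1, 3, 5}  B4 = {1, 3, 6}
Tree: B1–B2, B2–B3, B3–B4

Every bag has size at most 3, so the width is 3 − 1 = 2 and tw(G) ≤ 2. The edges 1–4–2–5–3–6–1 form a cycle, so G is not a tree and its treewidth is at least 2. Therefore the treewidth is 2.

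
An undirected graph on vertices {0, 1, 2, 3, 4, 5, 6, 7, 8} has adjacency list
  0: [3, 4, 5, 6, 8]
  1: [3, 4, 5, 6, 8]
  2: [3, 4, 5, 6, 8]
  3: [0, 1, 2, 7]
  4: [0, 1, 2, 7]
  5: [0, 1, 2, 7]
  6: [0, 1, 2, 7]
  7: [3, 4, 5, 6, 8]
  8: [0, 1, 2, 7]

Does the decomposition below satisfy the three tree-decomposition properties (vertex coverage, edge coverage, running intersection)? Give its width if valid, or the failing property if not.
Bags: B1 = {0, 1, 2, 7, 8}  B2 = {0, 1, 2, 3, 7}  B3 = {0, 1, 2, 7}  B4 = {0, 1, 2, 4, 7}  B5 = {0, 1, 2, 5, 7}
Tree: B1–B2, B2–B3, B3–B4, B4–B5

A tree decomposition must satisfy three properties: every vertex lies in some bag; for every edge, both endpoints lie together in some bag; and for every vertex, the bags containing it form a connected subtree. Here vertex 6 appears in no bag, so the decomposition is invalid.

No — vertex 6 appears in no bag.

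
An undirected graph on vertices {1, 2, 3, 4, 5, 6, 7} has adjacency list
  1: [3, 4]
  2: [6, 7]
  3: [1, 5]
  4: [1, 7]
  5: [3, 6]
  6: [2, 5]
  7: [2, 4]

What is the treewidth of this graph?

2

A width-2 tree decomposition is:
Bags: B1 = {1, 4, 7}  B2 = {1, 2, 7}  B3 = {1, 2, 6}  B4 = {1, 5, 6}  B5 = {1, 3, 5}
Tree: B1–B2, B2–B3, B3–B4, B4–B5
Each bag holds 3 vertices, so the decomposition has width 2, which upper-bounds the treewidth. The edges 1–4–7–2–6–5–3–1 form a cycle, so G is not a tree and its treewidth is at least 2. The upper and lower bounds meet at 2, so that is the treewidth.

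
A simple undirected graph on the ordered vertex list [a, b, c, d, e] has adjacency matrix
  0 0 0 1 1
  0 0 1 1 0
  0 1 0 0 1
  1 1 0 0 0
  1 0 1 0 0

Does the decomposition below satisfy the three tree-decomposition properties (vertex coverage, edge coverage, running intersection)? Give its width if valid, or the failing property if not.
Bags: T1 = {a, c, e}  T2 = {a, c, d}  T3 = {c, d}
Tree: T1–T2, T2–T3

A tree decomposition must satisfy three properties: every vertex lies in some bag; for every edge, both endpoints lie together in some bag; and for every vertex, the bags containing it form a connected subtree. Here vertex b appears in no bag, so the decomposition is invalid.

No — vertex b appears in no bag.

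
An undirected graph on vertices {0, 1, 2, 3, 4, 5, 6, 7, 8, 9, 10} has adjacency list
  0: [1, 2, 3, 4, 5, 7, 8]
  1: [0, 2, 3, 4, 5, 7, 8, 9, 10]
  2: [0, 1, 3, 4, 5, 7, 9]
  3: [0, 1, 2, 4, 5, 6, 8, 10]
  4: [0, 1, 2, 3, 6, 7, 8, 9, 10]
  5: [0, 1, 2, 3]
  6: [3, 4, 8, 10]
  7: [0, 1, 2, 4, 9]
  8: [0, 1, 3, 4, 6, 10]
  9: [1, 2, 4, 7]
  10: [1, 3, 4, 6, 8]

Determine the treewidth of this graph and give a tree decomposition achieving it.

Every bag has size at most 5, so the width is 5 − 1 = 4 and tw(G) ≤ 4. Conversely, {0, 1, 3, 4, 8} is a clique of size 5, and the vertices of any clique must share a bag in every tree decomposition; so some bag has ≥ 5 vertices and tw(G) ≥ 4. Therefore the treewidth is 4.

Treewidth 4.
One optimal decomposition is:
Bags: B1 = {0, 1, 2, 3, 4}  B2 = {0, 1, 2, 4, 7}  B3 = {1, 2, 4, 7, 9}  B4 = {0, 1, 3, 4, 8}  B5 = {0, 1, 2, 3, 5}  B6 = {1, 3, 4, 8, 10}  B7 = {3, 4, 6, 8, 10}
Tree: B1–B2, B2–B3, B1–B4, B1–B5, B4–B6, B6–B7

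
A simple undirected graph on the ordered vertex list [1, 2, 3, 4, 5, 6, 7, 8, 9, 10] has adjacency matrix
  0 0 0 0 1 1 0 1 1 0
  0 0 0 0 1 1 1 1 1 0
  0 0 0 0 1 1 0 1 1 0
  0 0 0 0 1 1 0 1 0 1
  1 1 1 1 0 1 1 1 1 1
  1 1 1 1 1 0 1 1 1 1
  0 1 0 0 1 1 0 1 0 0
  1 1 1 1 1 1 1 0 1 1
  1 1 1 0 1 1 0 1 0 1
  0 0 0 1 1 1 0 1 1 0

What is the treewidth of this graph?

A width-4 tree decomposition is:
Bags: B1 = {5, 6, 8, 9, 10}  B2 = {2, 5, 6, 8, 9}  B3 = {4, 5, 6, 8, 10}  B4 = {2, 5, 6, 7, 8}  B5 = {3, 5, 6, 8, 9}  B6 = {1, 5, 6, 8, 9}
Tree: B1–B2, B1–B3, B2–B4, B2–B5, B2–B6
Each bag holds 5 vertices, so the decomposition has width 4, which upper-bounds the treewidth. For the lower bound, the 5 vertices {3, 5, 6, 8, 9} are pairwise adjacent, and any tree decomposition puts a clique entirely inside one bag — forcing width ≥ 4. Therefore the treewidth is 4.

4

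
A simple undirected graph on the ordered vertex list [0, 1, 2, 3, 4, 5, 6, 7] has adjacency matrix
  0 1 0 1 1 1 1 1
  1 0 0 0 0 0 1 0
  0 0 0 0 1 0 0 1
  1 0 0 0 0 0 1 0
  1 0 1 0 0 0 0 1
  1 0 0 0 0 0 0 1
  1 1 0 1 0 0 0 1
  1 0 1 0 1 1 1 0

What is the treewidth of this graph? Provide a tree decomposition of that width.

Every bag has size at most 3, so the width is 3 − 1 = 2 and tw(G) ≤ 2. For the lower bound, the 3 vertices {0, 4, 7} are pairwise adjacent, and any tree decomposition puts a clique entirely inside one bag — forcing width ≥ 2. Combining the bounds, tw(G) = 2.

Treewidth 2.
Bags: B1 = {2, 4, 7}  B2 = {0, 4, 7}  B3 = {0, 6, 7}  B4 = {0, 5, 7}  B5 = {0, 1, 6}  B6 = {0, 3, 6}
Tree: B1–B2, B2–B3, B3–B4, B3–B5, B5–B6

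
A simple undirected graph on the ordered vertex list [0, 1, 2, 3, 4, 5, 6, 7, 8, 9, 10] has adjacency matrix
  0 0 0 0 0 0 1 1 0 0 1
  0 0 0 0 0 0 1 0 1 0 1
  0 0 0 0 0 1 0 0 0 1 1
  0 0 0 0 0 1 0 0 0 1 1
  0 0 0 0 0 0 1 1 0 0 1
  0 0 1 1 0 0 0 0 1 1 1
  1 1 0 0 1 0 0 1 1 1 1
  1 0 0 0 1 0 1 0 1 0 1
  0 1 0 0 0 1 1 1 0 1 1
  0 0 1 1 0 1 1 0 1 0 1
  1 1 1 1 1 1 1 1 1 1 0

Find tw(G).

A width-3 tree decomposition is:
Bags: B1 = {2, 5, 9, 10}  B2 = {5, 8, 9, 10}  B3 = {6, 8, 9, 10}  B4 = {6, 7, 8, 10}  B5 = {0, 6, 7, 10}  B6 = {4, 6, 7, 10}  B7 = {3, 5, 9, 10}  B8 = {1, 6, 8, 10}
Tree: B1–B2, B2–B3, B3–B4, B4–B5, B5–B6, B1–B7, B3–B8
Every bag has size at most 4, so the width is 4 − 1 = 3 and tw(G) ≤ 3. Conversely, {2, 5, 9, 10} is a clique of size 4, and the vertices of any clique must share a bag in every tree decomposition; so some bag has ≥ 4 vertices and tw(G) ≥ 3. Combining the bounds, tw(G) = 3.

3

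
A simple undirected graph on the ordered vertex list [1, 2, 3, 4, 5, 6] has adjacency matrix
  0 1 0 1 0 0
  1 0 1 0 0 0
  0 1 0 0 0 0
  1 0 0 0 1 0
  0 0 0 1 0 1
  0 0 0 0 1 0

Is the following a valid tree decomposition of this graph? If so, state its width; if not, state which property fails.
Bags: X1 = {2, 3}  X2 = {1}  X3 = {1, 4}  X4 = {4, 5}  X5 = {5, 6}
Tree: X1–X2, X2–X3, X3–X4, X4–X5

No — edge (2,1) lies in no bag.

A tree decomposition must satisfy three properties: every vertex lies in some bag; for every edge, both endpoints lie together in some bag; and for every vertex, the bags containing it form a connected subtree. Here edge (2,1) lies in no bag, so the decomposition is invalid.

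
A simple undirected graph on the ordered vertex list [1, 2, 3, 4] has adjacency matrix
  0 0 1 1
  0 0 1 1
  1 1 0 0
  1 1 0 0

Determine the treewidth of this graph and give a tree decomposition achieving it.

Each bag holds 3 vertices, so the decomposition has width 2, which upper-bounds the treewidth. For the lower bound, G contains the cycle 3–2–4–1–3, so G is not a forest; only forests have treewidth ≤ 1, hence tw(G) ≥ 2. Therefore the treewidth is 2.

Treewidth 2.
One such decomposition:
Bags: B1 = {2, 3, 4}  B2 = {1, 3, 4}
Tree: B1–B2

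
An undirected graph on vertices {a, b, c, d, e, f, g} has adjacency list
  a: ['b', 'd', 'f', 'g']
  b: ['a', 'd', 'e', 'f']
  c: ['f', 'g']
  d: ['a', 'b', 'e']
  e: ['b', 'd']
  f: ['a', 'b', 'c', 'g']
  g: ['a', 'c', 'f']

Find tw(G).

2

A width-2 tree decomposition is:
Bags: B1 = {a, b, d}  B2 = {a, b, f}  B3 = {a, f, g}  B4 = {b, d, e}  B5 = {c, f, g}
Tree: B1–B2, B2–B3, B1–B4, B3–B5
Every bag has size at most 3, so the width is 3 − 1 = 2 and tw(G) ≤ 2. For the lower bound, the 3 vertices {b, d, e} are pairwise adjacent, and any tree decomposition puts a clique entirely inside one bag — forcing width ≥ 2. Therefore the treewidth is 2.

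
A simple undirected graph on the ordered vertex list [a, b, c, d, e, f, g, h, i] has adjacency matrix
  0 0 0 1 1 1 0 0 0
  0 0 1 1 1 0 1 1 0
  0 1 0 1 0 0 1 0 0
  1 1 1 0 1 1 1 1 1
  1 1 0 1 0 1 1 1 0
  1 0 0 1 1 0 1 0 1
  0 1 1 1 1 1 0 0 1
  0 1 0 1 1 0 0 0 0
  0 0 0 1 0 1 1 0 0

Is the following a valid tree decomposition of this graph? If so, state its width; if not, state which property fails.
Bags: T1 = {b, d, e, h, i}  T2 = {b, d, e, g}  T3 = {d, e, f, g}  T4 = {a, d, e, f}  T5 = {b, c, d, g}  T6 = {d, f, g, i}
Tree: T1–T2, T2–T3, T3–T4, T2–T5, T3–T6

A tree decomposition must satisfy three properties: every vertex lies in some bag; for every edge, both endpoints lie together in some bag; and for every vertex, the bags containing it form a connected subtree. Here bags containing vertex i are not connected in the tree, so the decomposition is invalid.

No — bags containing vertex i are not connected in the tree.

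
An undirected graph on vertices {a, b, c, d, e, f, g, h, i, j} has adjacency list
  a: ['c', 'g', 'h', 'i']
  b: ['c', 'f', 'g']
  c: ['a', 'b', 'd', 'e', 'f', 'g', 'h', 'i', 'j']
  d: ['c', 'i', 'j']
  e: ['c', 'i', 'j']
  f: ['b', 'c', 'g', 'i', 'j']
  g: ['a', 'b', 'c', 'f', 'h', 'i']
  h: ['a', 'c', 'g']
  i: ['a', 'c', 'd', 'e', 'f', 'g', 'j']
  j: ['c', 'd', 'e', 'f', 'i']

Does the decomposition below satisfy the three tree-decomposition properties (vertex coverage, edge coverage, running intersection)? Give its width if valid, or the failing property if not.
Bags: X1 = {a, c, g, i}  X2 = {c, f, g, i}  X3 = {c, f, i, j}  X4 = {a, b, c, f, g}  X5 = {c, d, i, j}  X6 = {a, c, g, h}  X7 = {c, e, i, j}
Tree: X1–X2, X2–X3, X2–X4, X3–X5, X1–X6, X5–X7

No — bags containing vertex a are not connected in the tree.

A tree decomposition must satisfy three properties: every vertex lies in some bag; for every edge, both endpoints lie together in some bag; and for every vertex, the bags containing it form a connected subtree. Here bags containing vertex a are not connected in the tree, so the decomposition is invalid.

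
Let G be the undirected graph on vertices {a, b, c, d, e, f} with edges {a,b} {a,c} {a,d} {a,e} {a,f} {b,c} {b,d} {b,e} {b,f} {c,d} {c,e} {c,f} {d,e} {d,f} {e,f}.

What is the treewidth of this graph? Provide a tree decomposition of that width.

Treewidth 5.
One such decomposition:
Bags: B1 = {a, b, c, d, e, f}
Tree: (single bag)

With just one bag of size 6, the width is 6 − 1 = 5, so tw(G) ≤ 5. On the other hand G contains the 6-clique {a, b, c, d, e, f}. A clique must lie in a single bag of any decomposition, so no decomposition can have width below 5. Therefore the treewidth is 5.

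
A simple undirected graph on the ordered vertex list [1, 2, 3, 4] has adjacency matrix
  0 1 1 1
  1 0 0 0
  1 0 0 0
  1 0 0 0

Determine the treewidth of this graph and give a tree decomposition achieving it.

Treewidth 1.
One such decomposition:
Bags: B1 = {1, 2}  B2 = {1, 4}  B3 = {1, 3}
Tree: B1–B2, B1–B3

Every bag has size at most 2, so the width is 2 − 1 = 1 and tw(G) ≤ 1. G has an edge, so its treewidth is at least 1. Hence tw(G) = 1 exactly.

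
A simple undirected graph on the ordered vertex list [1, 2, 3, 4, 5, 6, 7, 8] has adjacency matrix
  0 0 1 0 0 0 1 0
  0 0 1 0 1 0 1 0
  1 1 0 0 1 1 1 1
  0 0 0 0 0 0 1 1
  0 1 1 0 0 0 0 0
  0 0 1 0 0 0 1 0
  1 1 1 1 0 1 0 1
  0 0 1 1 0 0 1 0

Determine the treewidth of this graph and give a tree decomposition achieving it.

Treewidth 2.
Bags: B1 = {2, 3, 7}  B2 = {1, 3, 7}  B3 = {2, 3, 5}  B4 = {3, 7, 8}  B5 = {4, 7, 8}  B6 = {3, 6, 7}
Tree: B1–B2, B1–B3, B2–B4, B4–B5, B4–B6

Each bag holds 3 vertices, so the decomposition has width 2, which upper-bounds the treewidth. Conversely, {2, 3, 5} is a clique of size 3, and the vertices of any clique must share a bag in every tree decomposition; so some bag has ≥ 3 vertices and tw(G) ≥ 2. Therefore the treewidth is 2.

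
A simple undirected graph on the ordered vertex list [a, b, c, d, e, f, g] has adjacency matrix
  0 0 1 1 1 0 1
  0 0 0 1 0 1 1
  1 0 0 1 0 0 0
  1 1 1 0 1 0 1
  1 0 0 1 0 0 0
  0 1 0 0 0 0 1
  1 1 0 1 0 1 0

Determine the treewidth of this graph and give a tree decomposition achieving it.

The largest bag has 3 vertices, giving width 2; this decomposition certifies tw(G) ≤ 2. On the other hand G contains the 3-clique {a, d, g}. A clique must lie in a single bag of any decomposition, so no decomposition can have width below 2. The upper and lower bounds meet at 2, so that is the treewidth.

Treewidth 2.
One such decomposition:
Bags: B1 = {b, f, g}  B2 = {b, d, g}  B3 = {a, d, g}  B4 = {a, c, d}  B5 = {a, d, e}
Tree: B1–B2, B2–B3, B3–B4, B3–B5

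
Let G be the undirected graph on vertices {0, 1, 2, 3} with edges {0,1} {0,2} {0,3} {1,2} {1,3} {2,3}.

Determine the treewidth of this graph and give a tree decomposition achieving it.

Treewidth 3.
Bags: B1 = {0, 1, 2, 3}
Tree: (single bag)

With just one bag of size 4, the width is 4 − 1 = 3, so tw(G) ≤ 3. On the other hand G contains the 4-clique {0, 1, 2, 3}. A clique must lie in a single bag of any decomposition, so no decomposition can have width below 3. Hence tw(G) = 3 exactly.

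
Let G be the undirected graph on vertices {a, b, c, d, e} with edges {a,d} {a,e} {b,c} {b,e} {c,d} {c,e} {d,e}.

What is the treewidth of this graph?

A width-2 tree decomposition is:
Bags: B1 = {b, c, e}  B2 = {c, d, e}  B3 = {a, d, e}
Tree: B1–B2, B2–B3
Every bag has size at most 3, so the width is 3 − 1 = 2 and tw(G) ≤ 2. For the lower bound, the 3 vertices {c, d, e} are pairwise adjacent, and any tree decomposition puts a clique entirely inside one bag — forcing width ≥ 2. Hence tw(G) = 2 exactly.

2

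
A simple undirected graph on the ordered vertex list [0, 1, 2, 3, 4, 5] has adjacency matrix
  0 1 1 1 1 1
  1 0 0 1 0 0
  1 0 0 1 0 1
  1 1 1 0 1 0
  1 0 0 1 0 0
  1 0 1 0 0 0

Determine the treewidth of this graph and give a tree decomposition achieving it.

Each bag holds 3 vertices, so the decomposition has width 2, which upper-bounds the treewidth. For the lower bound, the 3 vertices {0, 1, 3} are pairwise adjacent, and any tree decomposition puts a clique entirely inside one bag — forcing width ≥ 2. Hence tw(G) = 2 exactly.

Treewidth 2.
Bags: B1 = {0, 2, 5}  B2 = {0, 2, 3}  B3 = {0, 3, 4}  B4 = {0, 1, 3}
Tree: B1–B2, B2–B3, B3–B4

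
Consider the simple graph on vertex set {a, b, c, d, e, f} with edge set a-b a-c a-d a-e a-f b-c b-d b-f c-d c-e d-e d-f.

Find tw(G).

A width-3 tree decomposition is:
Bags: B1 = {a, c, d, e}  B2 = {a, b, c, d}  B3 = {a, b, d, f}
Tree: B1–B2, B2–B3
Every bag has size at most 4, so the width is 4 − 1 = 3 and tw(G) ≤ 3. Conversely, {a, c, d, e} is a clique of size 4, and the vertices of any clique must share a bag in every tree decomposition; so some bag has ≥ 4 vertices and tw(G) ≥ 3. Combining the bounds, tw(G) = 3.

3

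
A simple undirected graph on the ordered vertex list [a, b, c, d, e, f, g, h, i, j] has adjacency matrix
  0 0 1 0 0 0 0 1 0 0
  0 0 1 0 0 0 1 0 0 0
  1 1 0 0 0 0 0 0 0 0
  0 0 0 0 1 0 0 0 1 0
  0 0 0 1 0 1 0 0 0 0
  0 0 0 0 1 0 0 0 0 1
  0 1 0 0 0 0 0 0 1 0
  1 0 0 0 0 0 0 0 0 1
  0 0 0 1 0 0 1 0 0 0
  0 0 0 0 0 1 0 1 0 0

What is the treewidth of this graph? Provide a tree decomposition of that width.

Treewidth 2.
One optimal decomposition is:
Bags: B1 = {f, h, j}  B2 = {e, f, h}  B3 = {d, e, h}  B4 = {d, h, i}  B5 = {g, h, i}  B6 = {b, g, h}  B7 = {b, c, h}  B8 = {a, c, h}
Tree: B1–B2, B2–B3, B3–B4, B4–B5, B5–B6, B6–B7, B7–B8

The largest bag has 3 vertices, giving width 2; this decomposition certifies tw(G) ≤ 2. For the lower bound, G contains the cycle h–j–f–e–d–i–g–b–c–a–h, so G is not a forest; only forests have treewidth ≤ 1, hence tw(G) ≥ 2. The upper and lower bounds meet at 2, so that is the treewidth.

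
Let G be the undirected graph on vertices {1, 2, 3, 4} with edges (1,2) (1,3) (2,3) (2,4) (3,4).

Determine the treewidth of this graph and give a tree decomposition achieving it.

The largest bag has 3 vertices, giving width 2; this decomposition certifies tw(G) ≤ 2. Conversely, {1, 2, 3} is a clique of size 3, and the vertices of any clique must share a bag in every tree decomposition; so some bag has ≥ 3 vertices and tw(G) ≥ 2. Hence tw(G) = 2 exactly.

Treewidth 2.
One such decomposition:
Bags: B1 = {1, 2, 3}  B2 = {2, 3, 4}
Tree: B1–B2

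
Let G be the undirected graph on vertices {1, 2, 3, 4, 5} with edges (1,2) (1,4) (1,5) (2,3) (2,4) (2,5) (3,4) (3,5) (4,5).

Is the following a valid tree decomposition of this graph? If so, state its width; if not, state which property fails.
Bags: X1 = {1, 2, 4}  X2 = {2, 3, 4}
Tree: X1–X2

A tree decomposition must satisfy three properties: every vertex lies in some bag; for every edge, both endpoints lie together in some bag; and for every vertex, the bags containing it form a connected subtree. Here vertex 5 appears in no bag, so the decomposition is invalid.

No — vertex 5 appears in no bag.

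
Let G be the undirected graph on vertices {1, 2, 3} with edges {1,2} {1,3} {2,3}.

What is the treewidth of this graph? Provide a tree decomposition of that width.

With just one bag of size 3, the width is 3 − 1 = 2, so tw(G) ≤ 2. Conversely, {1, 2, 3} is a clique of size 3, and the vertices of any clique must share a bag in every tree decomposition; so some bag has ≥ 3 vertices and tw(G) ≥ 2. Hence tw(G) = 2 exactly.

Treewidth 2.
One such decomposition:
Bags: B1 = {1, 2, 3}
Tree: (single bag)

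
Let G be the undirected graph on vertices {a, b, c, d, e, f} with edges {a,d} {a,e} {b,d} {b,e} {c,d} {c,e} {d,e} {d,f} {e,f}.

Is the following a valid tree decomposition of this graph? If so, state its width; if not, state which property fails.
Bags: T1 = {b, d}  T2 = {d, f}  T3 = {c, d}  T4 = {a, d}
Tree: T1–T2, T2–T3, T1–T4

A tree decomposition must satisfy three properties: every vertex lies in some bag; for every edge, both endpoints lie together in some bag; and for every vertex, the bags containing it form a connected subtree. Here vertex e appears in no bag, so the decomposition is invalid.

No — vertex e appears in no bag.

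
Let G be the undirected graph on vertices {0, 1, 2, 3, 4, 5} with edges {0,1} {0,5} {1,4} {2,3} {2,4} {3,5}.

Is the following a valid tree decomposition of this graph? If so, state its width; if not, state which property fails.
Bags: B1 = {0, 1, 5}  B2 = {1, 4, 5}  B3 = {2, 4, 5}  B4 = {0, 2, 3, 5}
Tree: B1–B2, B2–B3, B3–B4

A tree decomposition must satisfy three properties: every vertex lies in some bag; for every edge, both endpoints lie together in some bag; and for every vertex, the bags containing it form a connected subtree. Here bags containing vertex 0 are not connected in the tree, so the decomposition is invalid.

No — bags containing vertex 0 are not connected in the tree.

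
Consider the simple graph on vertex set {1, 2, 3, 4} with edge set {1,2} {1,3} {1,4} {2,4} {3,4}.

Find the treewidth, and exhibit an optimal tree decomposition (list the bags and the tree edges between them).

Each bag holds 3 vertices, so the decomposition has width 2, which upper-bounds the treewidth. For the lower bound, the 3 vertices {1, 2, 4} are pairwise adjacent, and any tree decomposition puts a clique entirely inside one bag — forcing width ≥ 2. The upper and lower bounds meet at 2, so that is the treewidth.

Treewidth 2.
One optimal decomposition is:
Bags: B1 = {1, 3, 4}  B2 = {1, 2, 4}
Tree: B1–B2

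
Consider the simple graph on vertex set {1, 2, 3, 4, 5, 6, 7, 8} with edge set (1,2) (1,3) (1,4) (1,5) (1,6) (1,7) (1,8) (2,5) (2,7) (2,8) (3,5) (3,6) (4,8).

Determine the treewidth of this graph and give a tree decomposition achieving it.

The largest bag has 3 vertices, giving width 2; this decomposition certifies tw(G) ≤ 2. Conversely, {1, 2, 8} is a clique of size 3, and the vertices of any clique must share a bag in every tree decomposition; so some bag has ≥ 3 vertices and tw(G) ≥ 2. Therefore the treewidth is 2.

Treewidth 2.
One optimal decomposition is:
Bags: B1 = {1, 2, 8}  B2 = {1, 2, 5}  B3 = {1, 3, 5}  B4 = {1, 4, 8}  B5 = {1, 2, 7}  B6 = {1, 3, 6}
Tree: B1–B2, B2–B3, B1–B4, B1–B5, B3–B6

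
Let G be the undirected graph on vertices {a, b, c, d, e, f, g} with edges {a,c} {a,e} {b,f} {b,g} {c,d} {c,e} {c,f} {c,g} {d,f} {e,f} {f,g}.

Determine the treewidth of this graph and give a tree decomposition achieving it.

Each bag holds 3 vertices, so the decomposition has width 2, which upper-bounds the treewidth. For the lower bound, the 3 vertices {a, c, e} are pairwise adjacent, and any tree decomposition puts a clique entirely inside one bag — forcing width ≥ 2. The upper and lower bounds meet at 2, so that is the treewidth.

Treewidth 2.
One such decomposition:
Bags: B1 = {c, d, f}  B2 = {c, f, g}  B3 = {c, e, f}  B4 = {a, c, e}  B5 = {b, f, g}
Tree: B1–B2, B2–B3, B3–B4, B2–B5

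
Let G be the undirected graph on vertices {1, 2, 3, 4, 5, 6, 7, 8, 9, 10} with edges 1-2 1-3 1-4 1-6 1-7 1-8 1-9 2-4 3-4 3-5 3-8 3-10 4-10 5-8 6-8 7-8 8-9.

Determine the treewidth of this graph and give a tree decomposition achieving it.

Treewidth 2.
One optimal decomposition is:
Bags: B1 = {1, 3, 8}  B2 = {1, 6, 8}  B3 = {3, 5, 8}  B4 = {1, 3, 4}  B5 = {1, 2, 4}  B6 = {3, 4, 10}  B7 = {1, 7, 8}  B8 = {1, 8, 9}
Tree: B1–B2, B1–B3, B1–B4, B4–B5, B4–B6, B1–B7, B1–B8

Every bag has size at most 3, so the width is 3 − 1 = 2 and tw(G) ≤ 2. On the other hand G contains the 3-clique {1, 8, 9}. A clique must lie in a single bag of any decomposition, so no decomposition can have width below 2. Combining the bounds, tw(G) = 2.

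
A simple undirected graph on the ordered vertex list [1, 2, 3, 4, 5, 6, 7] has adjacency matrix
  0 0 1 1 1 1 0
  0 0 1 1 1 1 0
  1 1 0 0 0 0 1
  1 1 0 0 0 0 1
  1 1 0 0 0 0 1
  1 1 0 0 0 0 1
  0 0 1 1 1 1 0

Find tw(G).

A width-3 tree decomposition is:
Bags: B1 = {1, 2, 4, 7}  B2 = {1, 2, 3, 7}  B3 = {1, 2, 5, 7}  B4 = {1, 2, 6, 7}
Tree: B1–B2, B2–B3, B3–B4
Each bag holds 4 vertices, so the decomposition has width 3, which upper-bounds the treewidth. For the lower bound: the 4 vertex sets {4,7}, {1,3}, {2}, {5} are disjoint, each induces a connected subgraph, and every pair is joined by at least one edge of G. Contracting each set to a single vertex therefore yields K_{4} as a minor, and since treewidth is minor-monotone, tw(G) ≥ tw(K_{4}) = 3. Combining the bounds, tw(G) = 3.

3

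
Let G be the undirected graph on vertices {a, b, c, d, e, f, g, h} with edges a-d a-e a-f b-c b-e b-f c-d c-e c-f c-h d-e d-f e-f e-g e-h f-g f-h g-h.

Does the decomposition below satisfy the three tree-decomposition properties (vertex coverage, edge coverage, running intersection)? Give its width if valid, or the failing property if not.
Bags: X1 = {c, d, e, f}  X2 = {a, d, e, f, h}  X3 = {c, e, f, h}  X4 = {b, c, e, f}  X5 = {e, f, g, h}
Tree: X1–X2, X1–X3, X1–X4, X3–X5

No — bags containing vertex h are not connected in the tree.

A tree decomposition must satisfy three properties: every vertex lies in some bag; for every edge, both endpoints lie together in some bag; and for every vertex, the bags containing it form a connected subtree. Here bags containing vertex h are not connected in the tree, so the decomposition is invalid.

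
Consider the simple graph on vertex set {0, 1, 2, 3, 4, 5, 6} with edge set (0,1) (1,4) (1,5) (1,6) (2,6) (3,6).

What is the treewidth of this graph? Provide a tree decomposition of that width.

Treewidth 1.
Bags: B1 = {1, 5}  B2 = {1, 6}  B3 = {0, 1}  B4 = {1, 4}  B5 = {2, 6}  B6 = {3, 6}
Tree: B1–B2, B1–B3, B2–B4, B2–B5, B5–B6

Each bag holds 2 vertices, so the decomposition has width 1, which upper-bounds the treewidth. G has an edge, so its treewidth is at least 1. Hence tw(G) = 1 exactly.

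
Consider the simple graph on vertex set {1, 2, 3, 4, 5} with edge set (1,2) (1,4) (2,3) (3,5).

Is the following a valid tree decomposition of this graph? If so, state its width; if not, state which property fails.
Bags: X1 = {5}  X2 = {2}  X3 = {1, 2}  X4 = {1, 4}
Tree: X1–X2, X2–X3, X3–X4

A tree decomposition must satisfy three properties: every vertex lies in some bag; for every edge, both endpoints lie together in some bag; and for every vertex, the bags containing it form a connected subtree. Here vertex 3 appears in no bag, so the decomposition is invalid.

No — vertex 3 appears in no bag.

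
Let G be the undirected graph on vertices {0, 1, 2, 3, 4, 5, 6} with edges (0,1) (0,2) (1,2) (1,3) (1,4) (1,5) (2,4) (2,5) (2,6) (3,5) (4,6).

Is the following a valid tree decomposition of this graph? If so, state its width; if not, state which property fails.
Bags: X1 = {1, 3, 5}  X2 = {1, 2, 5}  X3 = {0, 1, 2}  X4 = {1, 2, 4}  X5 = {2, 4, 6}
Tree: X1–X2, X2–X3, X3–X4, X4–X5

Yes; width 2.

Every vertex of G appears in some bag (union = {0, 1, 2, 3, 4, 5, 6}); every edge is covered by a bag; and for each vertex v the set of bags containing v is connected in the bag tree. The decomposition is therefore valid. The largest bag has 3 vertices, so the width is 2.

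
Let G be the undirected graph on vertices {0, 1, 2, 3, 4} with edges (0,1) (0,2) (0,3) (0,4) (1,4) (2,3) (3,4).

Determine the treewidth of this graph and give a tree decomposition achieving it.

Treewidth 2.
Bags: B1 = {0, 3, 4}  B2 = {0, 2, 3}  B3 = {0, 1, 4}
Tree: B1–B2, B1–B3

Each bag holds 3 vertices, so the decomposition has width 2, which upper-bounds the treewidth. Conversely, {0, 1, 4} is a clique of size 3, and the vertices of any clique must share a bag in every tree decomposition; so some bag has ≥ 3 vertices and tw(G) ≥ 2. The upper and lower bounds meet at 2, so that is the treewidth.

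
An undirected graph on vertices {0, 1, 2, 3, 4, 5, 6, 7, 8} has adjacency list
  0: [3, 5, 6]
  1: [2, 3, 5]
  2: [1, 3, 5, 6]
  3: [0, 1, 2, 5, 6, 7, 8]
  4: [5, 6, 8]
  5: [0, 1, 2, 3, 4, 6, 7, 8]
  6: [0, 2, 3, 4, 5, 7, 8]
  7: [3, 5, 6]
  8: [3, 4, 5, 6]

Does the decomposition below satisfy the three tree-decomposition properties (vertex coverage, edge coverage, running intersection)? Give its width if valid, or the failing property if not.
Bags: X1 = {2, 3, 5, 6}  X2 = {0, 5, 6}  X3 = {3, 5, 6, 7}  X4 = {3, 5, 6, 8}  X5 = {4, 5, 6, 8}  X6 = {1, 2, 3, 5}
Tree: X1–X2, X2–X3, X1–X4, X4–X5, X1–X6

A tree decomposition must satisfy three properties: every vertex lies in some bag; for every edge, both endpoints lie together in some bag; and for every vertex, the bags containing it form a connected subtree. Here edge (3,0) lies in no bag, so the decomposition is invalid.

No — edge (3,0) lies in no bag.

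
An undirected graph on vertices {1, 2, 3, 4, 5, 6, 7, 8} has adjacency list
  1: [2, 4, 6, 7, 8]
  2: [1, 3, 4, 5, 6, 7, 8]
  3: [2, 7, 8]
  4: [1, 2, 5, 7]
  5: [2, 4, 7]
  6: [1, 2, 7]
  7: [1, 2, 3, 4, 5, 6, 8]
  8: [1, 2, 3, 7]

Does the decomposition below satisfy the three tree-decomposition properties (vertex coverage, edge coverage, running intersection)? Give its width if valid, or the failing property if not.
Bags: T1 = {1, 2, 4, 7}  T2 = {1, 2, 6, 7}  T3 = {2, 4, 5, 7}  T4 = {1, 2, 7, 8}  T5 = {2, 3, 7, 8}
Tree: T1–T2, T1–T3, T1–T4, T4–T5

Yes; width 3.

Checking the three conditions: (i) the bags cover all of {1, 2, 3, 4, 5, 6, 7, 8}; (ii) for each edge, some bag contains both endpoints; (iii) the bags containing any fixed vertex form a subtree. All hold, so the decomposition is valid with width 4 − 1 = 3.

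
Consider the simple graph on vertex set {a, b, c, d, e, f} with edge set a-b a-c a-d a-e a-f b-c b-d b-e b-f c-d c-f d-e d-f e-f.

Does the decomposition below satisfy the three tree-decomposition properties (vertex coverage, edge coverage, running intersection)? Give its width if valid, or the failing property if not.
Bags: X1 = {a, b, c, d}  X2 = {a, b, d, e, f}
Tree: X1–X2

No — edge (f,c) lies in no bag.

A tree decomposition must satisfy three properties: every vertex lies in some bag; for every edge, both endpoints lie together in some bag; and for every vertex, the bags containing it form a connected subtree. Here edge (f,c) lies in no bag, so the decomposition is invalid.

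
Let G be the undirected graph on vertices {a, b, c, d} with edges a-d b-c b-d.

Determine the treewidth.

A width-1 tree decomposition is:
Bags: B1 = {a, d}  B2 = {b, d}  B3 = {b, c}
Tree: B1–B2, B2–B3
The largest bag has 2 vertices, giving width 1; this decomposition certifies tw(G) ≤ 1. Since G has at least one edge (e.g. a–d), it is not an edgeless graph, so tw(G) ≥ 1. Therefore the treewidth is 1.

1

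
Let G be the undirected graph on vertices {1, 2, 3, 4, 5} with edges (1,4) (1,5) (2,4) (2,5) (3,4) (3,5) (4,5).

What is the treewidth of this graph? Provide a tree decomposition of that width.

Each bag holds 3 vertices, so the decomposition has width 2, which upper-bounds the treewidth. Conversely, {1, 4, 5} is a clique of size 3, and the vertices of any clique must share a bag in every tree decomposition; so some bag has ≥ 3 vertices and tw(G) ≥ 2. Hence tw(G) = 2 exactly.

Treewidth 2.
One optimal decomposition is:
Bags: B1 = {3, 4, 5}  B2 = {1, 4, 5}  B3 = {2, 4, 5}
Tree: B1–B2, B1–B3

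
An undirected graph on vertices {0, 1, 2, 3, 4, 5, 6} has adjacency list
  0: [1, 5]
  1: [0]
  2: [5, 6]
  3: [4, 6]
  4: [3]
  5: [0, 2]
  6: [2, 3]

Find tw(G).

A width-1 tree decomposition is:
Bags: B1 = {0, 1}  B2 = {0, 5}  B3 = {2, 5}  B4 = {2, 6}  B5 = {3, 6}  B6 = {3, 4}
Tree: B1–B2, B2–B3, B3–B4, B4–B5, B5–B6
Every bag has size at most 2, so the width is 2 − 1 = 1 and tw(G) ≤ 1. Since G has at least one edge (e.g. 1–0), it is not an edgeless graph, so tw(G) ≥ 1. The upper and lower bounds meet at 1, so that is the treewidth.

1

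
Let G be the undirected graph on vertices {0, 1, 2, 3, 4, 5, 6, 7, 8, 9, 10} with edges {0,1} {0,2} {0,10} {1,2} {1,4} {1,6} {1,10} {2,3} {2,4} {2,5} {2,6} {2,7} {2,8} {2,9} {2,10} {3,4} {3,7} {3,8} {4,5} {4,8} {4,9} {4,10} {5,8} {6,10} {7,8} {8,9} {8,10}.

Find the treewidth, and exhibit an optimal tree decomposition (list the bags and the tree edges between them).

Each bag holds 4 vertices, so the decomposition has width 3, which upper-bounds the treewidth. For the lower bound, the 4 vertices {0, 1, 2, 10} are pairwise adjacent, and any tree decomposition puts a clique entirely inside one bag — forcing width ≥ 3. Hence tw(G) = 3 exactly.

Treewidth 3.
One optimal decomposition is:
Bags: B1 = {2, 4, 8, 10}  B2 = {1, 2, 4, 10}  B3 = {2, 4, 5, 8}  B4 = {1, 2, 6, 10}  B5 = {2, 3, 4, 8}  B6 = {2, 3, 7, 8}  B7 = {0, 1, 2, 10}  B8 = {2, 4, 8, 9}
Tree: B1–B2, B1–B3, B2–B4, B3–B5, B5–B6, B4–B7, B1–B8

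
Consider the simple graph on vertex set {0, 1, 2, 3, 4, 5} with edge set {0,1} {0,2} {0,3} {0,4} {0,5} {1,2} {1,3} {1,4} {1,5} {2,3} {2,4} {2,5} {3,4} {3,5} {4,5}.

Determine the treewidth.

A width-5 tree decomposition is:
Bags: B1 = {0, 1, 2, 3, 4, 5}
Tree: (single bag)
With just one bag of size 6, the width is 6 − 1 = 5, so tw(G) ≤ 5. Conversely, {0, 1, 2, 3, 4, 5} is a clique of size 6, and the vertices of any clique must share a bag in every tree decomposition; so some bag has ≥ 6 vertices and tw(G) ≥ 5. The upper and lower bounds meet at 5, so that is the treewidth.

5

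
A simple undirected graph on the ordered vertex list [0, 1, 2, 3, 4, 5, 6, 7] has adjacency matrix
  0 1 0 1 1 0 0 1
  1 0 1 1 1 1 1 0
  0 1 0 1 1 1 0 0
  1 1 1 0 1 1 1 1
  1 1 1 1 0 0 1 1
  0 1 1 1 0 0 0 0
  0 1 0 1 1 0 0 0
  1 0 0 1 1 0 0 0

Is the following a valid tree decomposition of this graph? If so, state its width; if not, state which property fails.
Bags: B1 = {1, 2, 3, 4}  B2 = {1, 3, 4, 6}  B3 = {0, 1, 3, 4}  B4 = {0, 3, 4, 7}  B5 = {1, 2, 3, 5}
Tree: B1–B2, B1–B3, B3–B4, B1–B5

Yes; width 3.

Vertex coverage: the bags together contain {0, 1, 2, 3, 4, 5, 6, 7}, the full vertex set. Edge coverage: each edge of G has both endpoints in at least one bag. Running intersection: for every vertex, the bags containing it form a connected subtree. All three properties hold, so this is a valid tree decomposition of width max|bag| − 1 = 3, and hence tw(G) ≤ 3.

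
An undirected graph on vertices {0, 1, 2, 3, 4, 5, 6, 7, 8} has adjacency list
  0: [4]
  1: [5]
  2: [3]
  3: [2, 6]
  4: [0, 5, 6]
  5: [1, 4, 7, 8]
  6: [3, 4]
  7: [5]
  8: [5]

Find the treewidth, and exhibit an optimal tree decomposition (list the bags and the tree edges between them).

Treewidth 1.
Bags: B1 = {4, 6}  B2 = {0, 4}  B3 = {4, 5}  B4 = {5, 8}  B5 = {3, 6}  B6 = {2, 3}  B7 = {5, 7}  B8 = {1, 5}
Tree: B1–B2, B2–B3, B3–B4, B1–B5, B5–B6, B3–B7, B3–B8

Every bag has size at most 2, so the width is 2 − 1 = 1 and tw(G) ≤ 1. Since G has at least one edge (e.g. 6–4), it is not an edgeless graph, so tw(G) ≥ 1. Therefore the treewidth is 1.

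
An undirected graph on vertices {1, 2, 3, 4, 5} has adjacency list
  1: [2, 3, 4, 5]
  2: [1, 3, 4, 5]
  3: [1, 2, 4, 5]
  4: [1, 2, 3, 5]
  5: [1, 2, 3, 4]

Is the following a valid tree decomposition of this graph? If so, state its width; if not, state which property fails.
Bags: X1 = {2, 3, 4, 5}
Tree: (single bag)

A tree decomposition must satisfy three properties: every vertex lies in some bag; for every edge, both endpoints lie together in some bag; and for every vertex, the bags containing it form a connected subtree. Here vertex 1 appears in no bag, so the decomposition is invalid.

No — vertex 1 appears in no bag.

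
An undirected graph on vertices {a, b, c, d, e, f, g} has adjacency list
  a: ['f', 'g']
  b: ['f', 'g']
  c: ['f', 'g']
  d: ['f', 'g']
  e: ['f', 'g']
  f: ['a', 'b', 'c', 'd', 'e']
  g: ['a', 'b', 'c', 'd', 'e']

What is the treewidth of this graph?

A width-2 tree decomposition is:
Bags: B1 = {b, f, g}  B2 = {c, f, g}  B3 = {a, f, g}  B4 = {e, f, g}  B5 = {d, f, g}
Tree: B1–B2, B2–B3, B3–B4, B4–B5
The largest bag has 3 vertices, giving width 2; this decomposition certifies tw(G) ≤ 2. For the lower bound, G contains the cycle g–b–f–c–g, so G is not a forest; only forests have treewidth ≤ 1, hence tw(G) ≥ 2. Combining the bounds, tw(G) = 2.

2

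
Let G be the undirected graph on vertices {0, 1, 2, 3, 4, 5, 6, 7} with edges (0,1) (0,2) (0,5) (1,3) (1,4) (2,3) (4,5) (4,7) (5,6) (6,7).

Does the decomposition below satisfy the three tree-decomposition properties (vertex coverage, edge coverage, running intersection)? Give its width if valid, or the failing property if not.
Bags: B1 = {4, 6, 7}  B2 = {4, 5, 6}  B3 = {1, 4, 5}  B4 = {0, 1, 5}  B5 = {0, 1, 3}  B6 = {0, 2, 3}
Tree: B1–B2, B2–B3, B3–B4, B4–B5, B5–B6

Every vertex of G appears in some bag (union = {0, 1, 2, 3, 4, 5, 6, 7}); every edge is covered by a bag; and for each vertex v the set of bags containing v is connected in the bag tree. The decomposition is therefore valid. The largest bag has 3 vertices, so the width is 2.

Yes; width 2.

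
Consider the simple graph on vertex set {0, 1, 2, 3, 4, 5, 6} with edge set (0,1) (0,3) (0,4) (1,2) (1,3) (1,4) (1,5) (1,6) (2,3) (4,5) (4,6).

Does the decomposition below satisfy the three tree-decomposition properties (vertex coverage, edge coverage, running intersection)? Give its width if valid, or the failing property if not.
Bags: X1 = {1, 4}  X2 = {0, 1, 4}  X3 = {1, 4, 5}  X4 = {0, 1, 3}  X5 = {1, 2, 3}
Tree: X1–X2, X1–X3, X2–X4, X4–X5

A tree decomposition must satisfy three properties: every vertex lies in some bag; for every edge, both endpoints lie together in some bag; and for every vertex, the bags containing it form a connected subtree. Here vertex 6 appears in no bag, so the decomposition is invalid.

No — vertex 6 appears in no bag.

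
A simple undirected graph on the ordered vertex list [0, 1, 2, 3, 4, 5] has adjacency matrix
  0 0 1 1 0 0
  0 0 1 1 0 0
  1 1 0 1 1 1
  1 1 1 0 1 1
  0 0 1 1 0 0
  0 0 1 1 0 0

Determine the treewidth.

2

A width-2 tree decomposition is:
Bags: B1 = {2, 3, 4}  B2 = {0, 2, 3}  B3 = {1, 2, 3}  B4 = {2, 3, 5}
Tree: B1–B2, B2–B3, B2–B4
The largest bag has 3 vertices, giving width 2; this decomposition certifies tw(G) ≤ 2. For the lower bound, the 3 vertices {0, 2, 3} are pairwise adjacent, and any tree decomposition puts a clique entirely inside one bag — forcing width ≥ 2. Combining the bounds, tw(G) = 2.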